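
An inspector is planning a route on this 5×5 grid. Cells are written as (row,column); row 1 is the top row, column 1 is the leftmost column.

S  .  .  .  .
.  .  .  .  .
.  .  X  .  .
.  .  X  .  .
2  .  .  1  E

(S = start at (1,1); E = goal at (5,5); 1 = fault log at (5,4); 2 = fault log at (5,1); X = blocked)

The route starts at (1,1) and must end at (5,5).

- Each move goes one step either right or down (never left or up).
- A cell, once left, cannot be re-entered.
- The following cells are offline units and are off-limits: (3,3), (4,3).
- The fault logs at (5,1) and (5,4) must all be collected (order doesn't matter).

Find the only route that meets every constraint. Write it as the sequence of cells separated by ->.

(1,1) -> (2,1) -> (3,1) -> (4,1) -> (5,1) -> (5,2) -> (5,3) -> (5,4) -> (5,5)

Moves only go right or down, so the column and row indices never decrease.
Route from (1,1): 4× down (reaching (5,1)), 4× right (reaching (5,5)) — 8 moves in all.
Check: all required cells visited.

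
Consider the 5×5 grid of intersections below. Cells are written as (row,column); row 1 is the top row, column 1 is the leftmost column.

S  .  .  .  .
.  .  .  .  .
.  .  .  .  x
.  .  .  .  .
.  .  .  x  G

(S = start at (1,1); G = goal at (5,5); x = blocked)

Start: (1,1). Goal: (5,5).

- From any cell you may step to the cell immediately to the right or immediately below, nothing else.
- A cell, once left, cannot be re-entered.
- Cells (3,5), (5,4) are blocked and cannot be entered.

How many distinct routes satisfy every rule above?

20

A right/down-only route from (1,1) to (5,5) makes exactly 4 down-moves and 4 right-moves in some order.
With no other constraints that would be C(8,4) = 70 routes.
Subtract routes through each blocked cell (inclusion–exclusion for overlaps): − through (3,5): 15 − through (5,4): 35 → 20.
That gives 20 routes.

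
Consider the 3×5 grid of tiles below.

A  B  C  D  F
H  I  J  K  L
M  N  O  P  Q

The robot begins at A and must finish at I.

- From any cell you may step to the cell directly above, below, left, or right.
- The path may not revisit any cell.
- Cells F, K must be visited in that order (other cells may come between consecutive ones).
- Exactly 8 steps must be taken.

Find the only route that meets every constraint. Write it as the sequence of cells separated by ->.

A -> B -> C -> D -> F -> L -> K -> J -> I

The waypoints must appear in the order F, K, with no cell reused.
Route from A: right 4 to F, down 1 to L, left 3 to I — 8 moves in all.
Check: order respected (F at step 4, K at step 6); 8 moves as required.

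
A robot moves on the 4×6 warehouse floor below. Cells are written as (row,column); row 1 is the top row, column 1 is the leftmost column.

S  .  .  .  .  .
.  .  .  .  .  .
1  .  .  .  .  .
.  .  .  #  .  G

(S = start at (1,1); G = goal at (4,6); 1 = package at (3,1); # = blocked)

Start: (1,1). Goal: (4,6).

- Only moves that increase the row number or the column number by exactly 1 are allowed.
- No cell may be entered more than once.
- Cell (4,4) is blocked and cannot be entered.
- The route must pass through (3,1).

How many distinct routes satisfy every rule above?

2

A right/down-only route from (1,1) to (4,6) makes exactly 3 down-moves and 5 right-moves in some order.
With no other constraints that would be C(8,3) = 56 routes.
Split at (3,1) and multiply the segment counts (each segment already excludes blocked cells): (1,1)→(3,1): 1; (3,1)→(4,6): 2; product = 2.
That gives 2 routes.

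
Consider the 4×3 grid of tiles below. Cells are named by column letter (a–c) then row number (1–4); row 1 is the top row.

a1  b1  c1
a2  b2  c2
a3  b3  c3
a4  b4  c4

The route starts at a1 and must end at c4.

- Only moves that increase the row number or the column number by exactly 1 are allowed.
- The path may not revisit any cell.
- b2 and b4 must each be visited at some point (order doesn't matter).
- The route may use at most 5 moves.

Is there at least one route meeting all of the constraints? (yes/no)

yes

One route that works: a1 → a2 → b2 → b3 → b4 → c4.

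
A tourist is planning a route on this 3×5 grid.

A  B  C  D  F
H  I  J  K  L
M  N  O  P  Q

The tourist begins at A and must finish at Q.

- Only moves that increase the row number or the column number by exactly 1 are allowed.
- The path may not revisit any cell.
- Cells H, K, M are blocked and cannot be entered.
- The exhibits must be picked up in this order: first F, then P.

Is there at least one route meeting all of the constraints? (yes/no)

P lies to the left of F, so going from F to P would need a leftward move — but moves only go right/down, so F cannot be visited before P.

no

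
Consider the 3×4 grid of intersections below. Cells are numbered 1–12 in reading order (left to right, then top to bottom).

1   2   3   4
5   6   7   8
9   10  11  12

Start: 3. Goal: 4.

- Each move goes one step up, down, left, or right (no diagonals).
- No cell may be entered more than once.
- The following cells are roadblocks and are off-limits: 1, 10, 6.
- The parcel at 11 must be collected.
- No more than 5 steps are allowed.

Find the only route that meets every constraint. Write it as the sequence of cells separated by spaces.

3 7 11 12 8 4

Any route must reach 11 and still end at 4 within 5 moves, so the order of the required stops is forced.
Route from 3: down 2 to 11, right 1 to 12, up 2 to 4 — 5 moves in all.
Check: all required cells visited; 5 ≤ 5 moves.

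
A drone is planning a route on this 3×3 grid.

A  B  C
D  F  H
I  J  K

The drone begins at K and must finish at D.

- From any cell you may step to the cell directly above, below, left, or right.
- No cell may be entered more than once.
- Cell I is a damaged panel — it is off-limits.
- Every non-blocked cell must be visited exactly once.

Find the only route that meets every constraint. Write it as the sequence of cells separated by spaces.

K J F H C B A D

Need to visit all 8 open cells exactly once, starting at K and ending at D.
Cell J has only two open neighbours (F and K), so the path must pass straight through it: one of those is the cell it's entered from and the other is where it exits.
Route from K: left 1 to J, up 1 to F, right 1 to H, up 1 to C, left 2 to A, down 1 to D — 7 moves in all.
Check: all 8 open cells covered.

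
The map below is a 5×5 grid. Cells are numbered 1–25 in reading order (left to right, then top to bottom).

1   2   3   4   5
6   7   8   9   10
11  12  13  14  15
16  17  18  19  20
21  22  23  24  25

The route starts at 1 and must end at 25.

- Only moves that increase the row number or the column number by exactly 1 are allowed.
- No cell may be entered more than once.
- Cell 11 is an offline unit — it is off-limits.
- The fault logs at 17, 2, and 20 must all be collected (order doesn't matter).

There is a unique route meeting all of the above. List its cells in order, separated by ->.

1 -> 2 -> 7 -> 12 -> 17 -> 18 -> 19 -> 20 -> 25

Moves only go right or down, so the column and row indices never decrease.
Route from 1: right 1 to 2, down 3 to 17, right 3 to 20, down 1 to 25 — 8 moves in all.
Check: all required cells visited.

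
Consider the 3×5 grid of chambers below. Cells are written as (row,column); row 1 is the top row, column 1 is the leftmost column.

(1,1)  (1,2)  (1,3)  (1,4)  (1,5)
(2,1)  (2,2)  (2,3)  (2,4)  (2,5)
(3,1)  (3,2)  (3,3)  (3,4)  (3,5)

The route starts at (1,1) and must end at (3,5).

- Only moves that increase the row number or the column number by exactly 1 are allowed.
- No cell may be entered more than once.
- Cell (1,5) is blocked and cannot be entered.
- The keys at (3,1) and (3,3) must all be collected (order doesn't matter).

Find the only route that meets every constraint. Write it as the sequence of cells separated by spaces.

Moves only go right or down, so the column and row indices never decrease.
Route from (1,1): 2× down (reaching (3,1)), 4× right (reaching (3,5)) — 6 moves in all.
Check: all required cells visited.

(1,1) (2,1) (3,1) (3,2) (3,3) (3,4) (3,5)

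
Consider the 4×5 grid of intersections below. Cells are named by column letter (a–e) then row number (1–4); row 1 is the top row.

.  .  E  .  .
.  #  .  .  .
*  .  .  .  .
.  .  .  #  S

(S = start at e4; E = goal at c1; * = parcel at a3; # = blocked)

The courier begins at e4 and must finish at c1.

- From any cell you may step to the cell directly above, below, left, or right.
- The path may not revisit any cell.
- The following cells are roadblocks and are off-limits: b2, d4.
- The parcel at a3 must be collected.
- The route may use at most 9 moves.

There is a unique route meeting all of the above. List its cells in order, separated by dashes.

The 9-move cap with required stops at a3 leaves no slack for detours.
Route from e4: up to e3, 4× left (reaching a3), 2× up (reaching a1), 2× right (reaching c1) — 9 moves in all.
Check: all required cells visited; 9 ≤ 9 moves.

e4 - e3 - d3 - c3 - b3 - a3 - a2 - a1 - b1 - c1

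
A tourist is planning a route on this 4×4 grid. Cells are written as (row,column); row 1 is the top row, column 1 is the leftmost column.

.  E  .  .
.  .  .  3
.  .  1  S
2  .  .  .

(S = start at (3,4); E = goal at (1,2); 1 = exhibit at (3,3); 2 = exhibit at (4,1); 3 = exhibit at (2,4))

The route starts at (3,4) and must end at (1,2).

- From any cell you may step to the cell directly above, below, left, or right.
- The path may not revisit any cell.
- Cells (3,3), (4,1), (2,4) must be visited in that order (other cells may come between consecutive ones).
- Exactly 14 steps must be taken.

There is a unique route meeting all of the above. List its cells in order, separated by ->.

(3,4) -> (4,4) -> (4,3) -> (3,3) -> (3,2) -> (4,2) -> (4,1) -> (3,1) -> (2,1) -> (2,2) -> (2,3) -> (2,4) -> (1,4) -> (1,3) -> (1,2)

The waypoints must appear in the order (3,3), (4,1), (2,4), with no cell reused.
Route from (3,4): down to (4,4), left to (4,3), up to (3,3), left to (3,2), down to (4,2), left to (4,1), 2× up (reaching (2,1)), 3× right (reaching (2,4)), up to (1,4), 2× left (reaching (1,2)) — 14 moves in all.
Check: order respected (1 at step 3, 2 at step 6, 3 at step 11); 14 moves as required.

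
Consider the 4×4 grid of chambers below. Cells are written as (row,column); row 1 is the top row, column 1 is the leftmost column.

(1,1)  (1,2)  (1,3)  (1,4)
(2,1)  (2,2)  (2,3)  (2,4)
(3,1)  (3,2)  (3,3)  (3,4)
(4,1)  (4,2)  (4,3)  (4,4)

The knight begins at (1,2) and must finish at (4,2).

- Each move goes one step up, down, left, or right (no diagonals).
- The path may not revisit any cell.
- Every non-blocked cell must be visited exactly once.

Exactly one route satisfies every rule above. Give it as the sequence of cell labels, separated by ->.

(1,2) -> (1,1) -> (2,1) -> (2,2) -> (2,3) -> (1,3) -> (1,4) -> (2,4) -> (3,4) -> (4,4) -> (4,3) -> (3,3) -> (3,2) -> (3,1) -> (4,1) -> (4,2)

Need to visit all 16 open cells exactly once, starting at (1,2) and ending at (4,2).
Cell (1,1) has only two open neighbours ((2,1) and (1,2)), so the path must pass straight through it: one of those is the cell it's entered from and the other is where it exits.
Route from (1,2): left 1 to (1,1), down 1 to (2,1), right 2 to (2,3), up 1 to (1,3), right 1 to (1,4), down 3 to (4,4), left 1 to (4,3), up 1 to (3,3), left 2 to (3,1), down 1 to (4,1), right 1 to (4,2) — 15 moves in all.
Check: all 16 open cells covered.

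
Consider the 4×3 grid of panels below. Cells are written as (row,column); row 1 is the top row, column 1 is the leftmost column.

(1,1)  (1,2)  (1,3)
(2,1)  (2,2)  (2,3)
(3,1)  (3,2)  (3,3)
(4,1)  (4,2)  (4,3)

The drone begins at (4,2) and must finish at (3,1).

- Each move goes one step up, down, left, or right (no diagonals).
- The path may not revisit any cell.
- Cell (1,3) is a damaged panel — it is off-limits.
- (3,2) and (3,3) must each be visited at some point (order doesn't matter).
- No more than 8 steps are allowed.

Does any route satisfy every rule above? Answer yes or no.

One route that works: (4,2) → (4,3) → (3,3) → (3,2) → (3,1).

yes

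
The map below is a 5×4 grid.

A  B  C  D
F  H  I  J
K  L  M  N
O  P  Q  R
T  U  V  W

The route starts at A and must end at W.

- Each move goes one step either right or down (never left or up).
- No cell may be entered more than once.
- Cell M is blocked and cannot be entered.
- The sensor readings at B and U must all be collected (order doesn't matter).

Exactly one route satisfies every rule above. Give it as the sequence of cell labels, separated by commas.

Moves only go right or down, so the column and row indices never decrease.
Route from A: right to B, 4× down (reaching U), 2× right (reaching W) — 7 moves in all.
Check: all required cells visited.

A, B, H, L, P, U, V, W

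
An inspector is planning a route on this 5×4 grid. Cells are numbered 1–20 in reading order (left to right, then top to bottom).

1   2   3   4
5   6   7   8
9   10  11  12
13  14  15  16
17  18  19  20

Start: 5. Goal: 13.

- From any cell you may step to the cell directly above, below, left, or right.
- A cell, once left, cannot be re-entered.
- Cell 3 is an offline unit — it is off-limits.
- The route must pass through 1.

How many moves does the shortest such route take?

Any route passes through 1 somewhere between 5 and 13. Summing Manhattan distances along the two legs (5 → 1 → 13) gives a lower bound of 1 + 3 = 4 moves.
The shortest route satisfying every rule uses 6 moves: 5 → 1 → 2 → 6 → 10 → 14 → 13.
The bound of 4 isn't tight here; checking systematically, no route of length 4 through 5 satisfies every constraint, so 6 is the minimum.

6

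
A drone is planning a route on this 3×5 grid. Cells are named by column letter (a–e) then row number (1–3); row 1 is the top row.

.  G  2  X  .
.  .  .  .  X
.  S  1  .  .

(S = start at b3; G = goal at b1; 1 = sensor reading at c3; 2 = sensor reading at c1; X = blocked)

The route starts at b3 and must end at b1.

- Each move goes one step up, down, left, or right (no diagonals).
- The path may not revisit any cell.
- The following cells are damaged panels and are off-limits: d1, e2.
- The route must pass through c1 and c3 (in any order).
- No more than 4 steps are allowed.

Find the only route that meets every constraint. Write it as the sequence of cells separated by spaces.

Any route must reach c1 and c3 and still end at b1 within 4 moves, so the order of the required stops is forced.
Route from b3: right 1 to c3, up 2 to c1, left 1 to b1 — 4 moves in all.
Check: all required cells visited; 4 ≤ 4 moves.

b3 c3 c2 c1 b1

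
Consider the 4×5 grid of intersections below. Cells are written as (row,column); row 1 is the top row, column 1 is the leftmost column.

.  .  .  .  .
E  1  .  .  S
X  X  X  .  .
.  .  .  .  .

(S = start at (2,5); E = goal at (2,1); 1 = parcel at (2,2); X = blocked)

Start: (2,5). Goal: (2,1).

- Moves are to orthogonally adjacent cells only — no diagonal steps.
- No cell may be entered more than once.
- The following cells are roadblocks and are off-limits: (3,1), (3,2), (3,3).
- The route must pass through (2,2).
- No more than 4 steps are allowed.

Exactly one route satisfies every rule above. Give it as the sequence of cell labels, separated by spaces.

(2,5) (2,4) (2,3) (2,2) (2,1)

Any route must reach (2,2) and still end at (2,1) within 4 moves, so the order of the required stops is forced.
Route from (2,5): 4× left (reaching (2,1)) — 4 moves in all.
Check: all required cells visited; 4 ≤ 4 moves.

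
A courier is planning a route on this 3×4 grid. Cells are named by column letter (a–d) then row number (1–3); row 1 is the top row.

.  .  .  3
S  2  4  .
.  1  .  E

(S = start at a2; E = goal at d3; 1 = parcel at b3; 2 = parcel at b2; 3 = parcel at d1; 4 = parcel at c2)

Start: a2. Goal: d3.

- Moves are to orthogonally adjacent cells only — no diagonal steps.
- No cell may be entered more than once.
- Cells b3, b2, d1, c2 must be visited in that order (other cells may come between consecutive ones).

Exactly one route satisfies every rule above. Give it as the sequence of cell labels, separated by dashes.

The waypoints must appear in the order b3, b2, d1, c2, with no cell reused.
Route from a2: down to a3, right to b3, 2× up (reaching b1), 2× right (reaching d1), down to d2, left to c2, down to c3, right to d3 — 10 moves in all.
Check: order respected (1 at step 2, 2 at step 3, 3 at step 6, 4 at step 8).

a2 - a3 - b3 - b2 - b1 - c1 - d1 - d2 - c2 - c3 - d3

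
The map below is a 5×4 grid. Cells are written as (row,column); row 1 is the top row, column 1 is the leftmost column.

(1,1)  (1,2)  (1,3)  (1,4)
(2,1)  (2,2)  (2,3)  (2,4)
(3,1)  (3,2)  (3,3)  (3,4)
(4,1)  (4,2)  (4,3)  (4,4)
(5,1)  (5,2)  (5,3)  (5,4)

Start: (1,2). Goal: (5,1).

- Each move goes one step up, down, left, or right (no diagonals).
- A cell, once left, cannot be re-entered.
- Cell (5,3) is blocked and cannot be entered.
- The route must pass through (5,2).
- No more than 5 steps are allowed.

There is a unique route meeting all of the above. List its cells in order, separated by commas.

Any route must reach (5,2) and still end at (5,1) within 5 moves, so the order of the required stops is forced.
Route from (1,2): 4× down (reaching (5,2)), left to (5,1) — 5 moves in all.
Check: all required cells visited; 5 ≤ 5 moves.

(1,2), (2,2), (3,2), (4,2), (5,2), (5,1)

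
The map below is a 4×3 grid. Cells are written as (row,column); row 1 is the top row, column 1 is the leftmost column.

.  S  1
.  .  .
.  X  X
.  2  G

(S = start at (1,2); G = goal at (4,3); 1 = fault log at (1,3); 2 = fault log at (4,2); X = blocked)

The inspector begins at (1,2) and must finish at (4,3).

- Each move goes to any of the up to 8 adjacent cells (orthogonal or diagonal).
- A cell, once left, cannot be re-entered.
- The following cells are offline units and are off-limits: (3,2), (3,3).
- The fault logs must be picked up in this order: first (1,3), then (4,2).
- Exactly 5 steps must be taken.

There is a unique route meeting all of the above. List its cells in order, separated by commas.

(1,2), (1,3), (2,2), (3,1), (4,2), (4,3)

The waypoints must appear in the order (1,3), (4,2), with no cell reused.
Route from (1,2): right to (1,3), 2× down-left (reaching (3,1)), down-right to (4,2), right to (4,3) — 5 moves in all.
Check: order respected (1 at step 1, 2 at step 4); 5 moves as required.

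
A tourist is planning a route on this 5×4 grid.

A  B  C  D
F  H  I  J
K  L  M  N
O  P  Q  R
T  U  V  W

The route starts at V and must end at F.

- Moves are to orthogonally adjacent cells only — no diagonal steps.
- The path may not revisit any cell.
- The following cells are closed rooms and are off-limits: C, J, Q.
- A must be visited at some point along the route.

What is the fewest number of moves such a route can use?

7

Any route passes through A somewhere between V and F. Summing Manhattan distances along the two legs (V → A → F) gives a lower bound of 6 + 1 = 7 moves.
A route of 7 moves achieves this: V → U → P → L → H → B → A → F.
Since 7 matches the lower bound, it is optimal.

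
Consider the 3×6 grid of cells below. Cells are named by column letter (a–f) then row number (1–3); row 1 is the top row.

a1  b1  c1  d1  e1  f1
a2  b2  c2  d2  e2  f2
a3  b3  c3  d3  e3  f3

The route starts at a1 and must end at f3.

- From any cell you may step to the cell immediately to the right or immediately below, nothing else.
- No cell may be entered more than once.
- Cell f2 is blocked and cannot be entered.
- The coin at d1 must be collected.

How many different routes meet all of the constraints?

A right/down-only route from a1 to f3 makes exactly 2 down-moves and 5 right-moves in some order.
With no other constraints that would be C(7,2) = 21 routes.
Split at d1 and multiply the segment counts (each segment already excludes blocked cells): a1→d1: 1; d1→f3: 3; product = 3.
That gives 3 routes.

3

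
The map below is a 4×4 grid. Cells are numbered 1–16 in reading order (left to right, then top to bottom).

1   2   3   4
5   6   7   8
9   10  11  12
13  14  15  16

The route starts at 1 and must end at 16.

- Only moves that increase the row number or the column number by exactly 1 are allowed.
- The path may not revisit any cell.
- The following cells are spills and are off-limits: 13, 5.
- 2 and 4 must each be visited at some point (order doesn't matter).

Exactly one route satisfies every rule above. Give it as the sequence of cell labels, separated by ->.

1 -> 2 -> 3 -> 4 -> 8 -> 12 -> 16

Moves only go right or down, so the column and row indices never decrease.
Route from 1: 3× right (reaching 4), 3× down (reaching 16) — 6 moves in all.
Check: all required cells visited.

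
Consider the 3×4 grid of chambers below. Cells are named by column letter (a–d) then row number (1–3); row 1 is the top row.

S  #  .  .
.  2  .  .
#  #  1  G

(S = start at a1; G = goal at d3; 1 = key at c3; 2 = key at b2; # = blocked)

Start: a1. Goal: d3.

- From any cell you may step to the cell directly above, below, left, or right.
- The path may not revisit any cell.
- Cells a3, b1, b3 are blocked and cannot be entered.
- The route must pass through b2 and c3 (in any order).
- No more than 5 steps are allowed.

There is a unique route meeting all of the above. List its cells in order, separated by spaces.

Any route must reach b2 and c3 and still end at d3 within 5 moves, so the order of the required stops is forced.
Route from a1: down to a2, 2× right (reaching c2), down to c3, right to d3 — 5 moves in all.
Check: all required cells visited; 5 ≤ 5 moves.

a1 a2 b2 c2 c3 d3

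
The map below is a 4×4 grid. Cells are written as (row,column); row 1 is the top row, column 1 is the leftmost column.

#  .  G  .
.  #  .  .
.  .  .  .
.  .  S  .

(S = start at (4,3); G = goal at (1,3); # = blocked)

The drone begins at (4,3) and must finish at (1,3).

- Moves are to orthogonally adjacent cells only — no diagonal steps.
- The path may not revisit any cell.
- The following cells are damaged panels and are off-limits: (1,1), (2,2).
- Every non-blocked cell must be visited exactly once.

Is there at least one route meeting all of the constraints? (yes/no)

Cell (1,2) has only one open neighbour but is neither the start nor the goal, so a Hamiltonian route would have to both enter and leave it through the same neighbour — impossible without revisiting.

no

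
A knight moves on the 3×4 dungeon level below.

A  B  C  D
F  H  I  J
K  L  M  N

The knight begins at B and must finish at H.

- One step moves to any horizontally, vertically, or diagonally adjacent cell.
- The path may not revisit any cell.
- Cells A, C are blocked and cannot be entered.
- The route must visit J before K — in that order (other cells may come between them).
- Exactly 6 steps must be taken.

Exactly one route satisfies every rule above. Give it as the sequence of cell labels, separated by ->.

The waypoints must appear in the order J, K, with no cell reused.
Route from B: down-right to I, right to J, down-left to M, 2× left (reaching K), up-right to H — 6 moves in all.
Check: order respected (J at step 2, K at step 5); 6 moves as required.

B -> I -> J -> M -> L -> K -> H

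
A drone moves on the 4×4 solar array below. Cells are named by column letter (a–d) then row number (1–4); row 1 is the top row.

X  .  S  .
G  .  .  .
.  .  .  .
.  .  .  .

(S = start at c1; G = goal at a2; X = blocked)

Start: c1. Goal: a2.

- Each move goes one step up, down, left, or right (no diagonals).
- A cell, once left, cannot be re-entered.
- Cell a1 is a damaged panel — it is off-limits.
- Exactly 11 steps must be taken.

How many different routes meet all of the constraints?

Need simple routes of exactly 11 moves from c1 to a2 (Manhattan distance 3, so 4 moves are spent on a detour and 4 undoing it).
Branch systematically from the start, pruning whenever the remaining move budget drops below the Manhattan distance to a2 or differs from it in parity. Grouping the completions by first move — via c2: 5; via b1: 9; via d1: 11 — and summing: 5 + 9 + 11 = 25.
That gives 25 routes.

25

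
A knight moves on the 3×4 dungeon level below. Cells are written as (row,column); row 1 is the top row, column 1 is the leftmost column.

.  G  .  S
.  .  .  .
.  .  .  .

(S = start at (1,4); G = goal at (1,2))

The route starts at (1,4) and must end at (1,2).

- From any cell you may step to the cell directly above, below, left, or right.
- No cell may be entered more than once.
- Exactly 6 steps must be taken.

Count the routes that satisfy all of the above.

Need simple routes of exactly 6 moves from (1,4) to (1,2) (Manhattan distance 2, so 2 moves are spent on a detour and 2 undoing it).
Enumerating: (1,4) (2,4) (3,4) (3,3) (2,3) (1,3) (1,2) | (1,4) (2,4) (3,4) (3,3) (2,3) (2,2) (1,2) | (1,4) (2,4) (3,4) (3,3) (3,2) (2,2) (1,2) | (1,4) (2,4) (2,3) (3,3) (3,2) (2,2) (1,2) | (1,4) (2,4) (2,3) (2,2) (2,1) (1,1) (1,2) | (1,4) (1,3) (2,3) (3,3) (3,2) (2,2) (1,2) | (1,4) (1,3) (2,3) (2,2) (2,1) (1,1) (1,2).
That gives 7 routes.

7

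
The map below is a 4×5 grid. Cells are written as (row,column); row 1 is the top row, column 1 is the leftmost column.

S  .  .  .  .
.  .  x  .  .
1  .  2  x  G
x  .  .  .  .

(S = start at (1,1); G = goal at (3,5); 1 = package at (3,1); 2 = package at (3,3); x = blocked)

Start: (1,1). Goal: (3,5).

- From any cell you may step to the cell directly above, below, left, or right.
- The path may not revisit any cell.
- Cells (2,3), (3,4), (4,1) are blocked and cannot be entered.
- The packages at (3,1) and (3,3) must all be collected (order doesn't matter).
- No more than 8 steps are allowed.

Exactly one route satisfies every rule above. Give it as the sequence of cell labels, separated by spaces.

The budget equals the shortest possible length, so every move has to be on a shortest route through the required cells.
Route from (1,1): down 2 to (3,1), right 2 to (3,3), down 1 to (4,3), right 2 to (4,5), up 1 to (3,5) — 8 moves in all.
Check: all required cells visited; 8 ≤ 8 moves.

(1,1) (2,1) (3,1) (3,2) (3,3) (4,3) (4,4) (4,5) (3,5)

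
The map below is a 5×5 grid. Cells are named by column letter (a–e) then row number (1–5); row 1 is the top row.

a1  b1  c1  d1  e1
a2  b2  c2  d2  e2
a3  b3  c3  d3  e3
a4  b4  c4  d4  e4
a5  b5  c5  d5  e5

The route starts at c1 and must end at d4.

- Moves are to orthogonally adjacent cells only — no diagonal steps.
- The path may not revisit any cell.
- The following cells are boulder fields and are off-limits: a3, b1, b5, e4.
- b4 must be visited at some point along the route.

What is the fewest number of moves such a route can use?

Any route passes through b4 somewhere between c1 and d4. Summing Manhattan distances along the two legs (c1 → b4 → d4) gives a lower bound of 4 + 2 = 6 moves.
A route of 6 moves achieves this: c1 → c2 → c3 → b3 → b4 → c4 → d4.
Since 6 matches the lower bound, it is optimal.

6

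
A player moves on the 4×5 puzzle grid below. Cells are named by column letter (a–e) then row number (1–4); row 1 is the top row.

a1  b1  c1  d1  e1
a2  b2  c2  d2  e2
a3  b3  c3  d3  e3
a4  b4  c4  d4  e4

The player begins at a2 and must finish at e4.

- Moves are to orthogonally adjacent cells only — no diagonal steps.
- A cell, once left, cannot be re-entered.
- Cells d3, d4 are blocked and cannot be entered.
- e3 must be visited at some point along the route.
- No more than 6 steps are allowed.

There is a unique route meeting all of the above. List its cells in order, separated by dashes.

a2 - b2 - c2 - d2 - e2 - e3 - e4

The 6-move cap with required stops at e3 leaves no slack for detours.
Route from a2: 4× right (reaching e2), 2× down (reaching e4) — 6 moves in all.
Check: all required cells visited; 6 ≤ 6 moves.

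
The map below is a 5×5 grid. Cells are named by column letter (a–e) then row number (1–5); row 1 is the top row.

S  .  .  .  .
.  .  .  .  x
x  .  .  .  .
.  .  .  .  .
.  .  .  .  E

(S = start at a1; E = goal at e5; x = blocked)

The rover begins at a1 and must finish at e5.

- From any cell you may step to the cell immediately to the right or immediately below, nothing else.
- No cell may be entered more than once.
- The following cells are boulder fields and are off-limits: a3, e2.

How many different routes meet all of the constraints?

A right/down-only route from a1 to e5 makes exactly 4 down-moves and 4 right-moves in some order.
With no other constraints that would be C(8,4) = 70 routes.
Subtract routes through each blocked cell (inclusion–exclusion for overlaps): − through e2: 5 − through a3: 15 → 50.
That gives 50 routes.

50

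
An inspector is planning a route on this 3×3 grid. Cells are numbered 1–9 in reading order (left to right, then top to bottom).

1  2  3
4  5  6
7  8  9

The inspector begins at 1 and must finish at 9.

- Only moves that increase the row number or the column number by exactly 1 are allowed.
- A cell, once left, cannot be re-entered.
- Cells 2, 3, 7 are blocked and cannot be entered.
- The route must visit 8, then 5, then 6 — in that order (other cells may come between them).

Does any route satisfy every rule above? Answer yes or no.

no

5 lies above 8, so going from 8 to 5 would need an upward move — but moves only go right/down, so 8 cannot be visited before 5.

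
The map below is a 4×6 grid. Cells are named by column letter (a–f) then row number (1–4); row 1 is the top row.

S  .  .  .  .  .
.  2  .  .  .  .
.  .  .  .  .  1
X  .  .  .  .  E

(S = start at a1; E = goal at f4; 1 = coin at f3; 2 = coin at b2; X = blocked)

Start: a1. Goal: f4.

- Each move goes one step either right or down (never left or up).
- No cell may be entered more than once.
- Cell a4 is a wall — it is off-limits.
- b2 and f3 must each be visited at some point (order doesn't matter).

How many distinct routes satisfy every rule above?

10

A right/down-only route from a1 to f4 makes exactly 3 down-moves and 5 right-moves in some order.
With no other constraints that would be C(8,3) = 56 routes.
A monotone route can only reach the required cells in the order b2, f3, so split there and multiply the segment counts (each segment already excludes blocked cells): a1→b2: 2; b2→f3: 5; f3→f4: 1; product = 10.
That gives 10 routes.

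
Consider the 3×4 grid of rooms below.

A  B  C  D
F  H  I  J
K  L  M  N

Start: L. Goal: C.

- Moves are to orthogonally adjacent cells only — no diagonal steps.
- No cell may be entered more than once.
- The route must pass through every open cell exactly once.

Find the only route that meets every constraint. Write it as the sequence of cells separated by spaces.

Need to visit all 12 open cells exactly once, starting at L and ending at C.
Route from L: left 1 to K, up 2 to A, right 1 to B, down 1 to H, right 1 to I, down 1 to M, right 1 to N, up 2 to D, left 1 to C — 11 moves in all.
Check: all 12 open cells covered.

L K F A B H I M N J D C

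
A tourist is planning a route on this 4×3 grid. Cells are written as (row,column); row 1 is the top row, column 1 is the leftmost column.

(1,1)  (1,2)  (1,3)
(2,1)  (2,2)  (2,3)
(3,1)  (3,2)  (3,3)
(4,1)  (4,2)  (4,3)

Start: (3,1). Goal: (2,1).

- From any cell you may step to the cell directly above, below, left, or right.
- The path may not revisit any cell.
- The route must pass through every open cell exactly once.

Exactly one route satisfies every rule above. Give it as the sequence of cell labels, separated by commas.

(3,1), (4,1), (4,2), (4,3), (3,3), (3,2), (2,2), (2,3), (1,3), (1,2), (1,1), (2,1)

Need to visit all 12 open cells exactly once, starting at (3,1) and ending at (2,1).
Cell (4,3) has only two open neighbours ((3,3) and (4,2)), so the path must pass straight through it: one of those is the cell it's entered from and the other is where it exits.
Route from (3,1): down 1 to (4,1), right 2 to (4,3), up 1 to (3,3), left 1 to (3,2), up 1 to (2,2), right 1 to (2,3), up 1 to (1,3), left 2 to (1,1), down 1 to (2,1) — 11 moves in all.
Check: all 12 open cells covered.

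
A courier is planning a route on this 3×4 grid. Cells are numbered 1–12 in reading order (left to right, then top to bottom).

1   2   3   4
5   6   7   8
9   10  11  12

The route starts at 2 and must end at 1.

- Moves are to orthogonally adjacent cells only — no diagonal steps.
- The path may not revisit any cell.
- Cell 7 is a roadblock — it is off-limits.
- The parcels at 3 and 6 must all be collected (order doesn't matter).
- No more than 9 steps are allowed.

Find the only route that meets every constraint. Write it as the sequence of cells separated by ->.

2 -> 3 -> 4 -> 8 -> 12 -> 11 -> 10 -> 6 -> 5 -> 1

The budget equals the shortest possible length, so every move has to be on a shortest route through the required cells.
Route from 2: right 2 to 4, down 2 to 12, left 2 to 10, up 1 to 6, left 1 to 5, up 1 to 1 — 9 moves in all.
Check: all required cells visited; 9 ≤ 9 moves.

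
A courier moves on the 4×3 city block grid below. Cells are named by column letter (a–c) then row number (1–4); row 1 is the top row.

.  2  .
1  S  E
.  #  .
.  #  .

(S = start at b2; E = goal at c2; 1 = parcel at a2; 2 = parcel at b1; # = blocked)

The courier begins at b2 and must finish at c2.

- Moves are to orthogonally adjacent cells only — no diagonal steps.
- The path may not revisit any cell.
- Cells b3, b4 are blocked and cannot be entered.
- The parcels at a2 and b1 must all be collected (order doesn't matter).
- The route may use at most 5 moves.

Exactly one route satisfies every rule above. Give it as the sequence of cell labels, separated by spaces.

The 5-move cap with required stops at a2, b1 leaves no slack for detours.
Route from b2: left 1 to a2, up 1 to a1, right 2 to c1, down 1 to c2 — 5 moves in all.
Check: all required cells visited; 5 ≤ 5 moves.

b2 a2 a1 b1 c1 c2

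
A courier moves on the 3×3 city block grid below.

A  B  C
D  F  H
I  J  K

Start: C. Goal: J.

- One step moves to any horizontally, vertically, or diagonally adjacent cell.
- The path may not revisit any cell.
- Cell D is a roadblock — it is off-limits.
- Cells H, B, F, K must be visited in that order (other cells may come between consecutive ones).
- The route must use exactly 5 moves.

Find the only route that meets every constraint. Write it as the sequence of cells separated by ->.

C -> H -> B -> F -> K -> J

The waypoints must appear in the order H, B, F, K, with no cell reused.
Route from C: down 1 to H, up-left 1 to B, down 1 to F, down-right 1 to K, left 1 to J — 5 moves in all.
Check: order respected (H at step 1, B at step 2, F at step 3, K at step 4); 5 moves as required.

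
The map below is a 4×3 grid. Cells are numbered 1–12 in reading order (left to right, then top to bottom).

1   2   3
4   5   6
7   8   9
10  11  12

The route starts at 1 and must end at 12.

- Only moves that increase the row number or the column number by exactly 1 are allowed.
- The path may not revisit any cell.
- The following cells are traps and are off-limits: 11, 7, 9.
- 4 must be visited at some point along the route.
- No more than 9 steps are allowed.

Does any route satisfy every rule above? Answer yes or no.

no

Every right/down route from 4 to 12 runs into a blocked cell, so that leg cannot be completed.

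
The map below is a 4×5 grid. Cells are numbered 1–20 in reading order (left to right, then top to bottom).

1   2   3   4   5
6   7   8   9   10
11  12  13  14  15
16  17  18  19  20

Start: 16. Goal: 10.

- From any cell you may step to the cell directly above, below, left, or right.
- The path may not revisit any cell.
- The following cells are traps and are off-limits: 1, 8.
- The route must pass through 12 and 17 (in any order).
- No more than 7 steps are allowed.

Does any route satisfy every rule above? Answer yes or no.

One route that works: 16 → 17 → 12 → 13 → 14 → 9 → 10.

yes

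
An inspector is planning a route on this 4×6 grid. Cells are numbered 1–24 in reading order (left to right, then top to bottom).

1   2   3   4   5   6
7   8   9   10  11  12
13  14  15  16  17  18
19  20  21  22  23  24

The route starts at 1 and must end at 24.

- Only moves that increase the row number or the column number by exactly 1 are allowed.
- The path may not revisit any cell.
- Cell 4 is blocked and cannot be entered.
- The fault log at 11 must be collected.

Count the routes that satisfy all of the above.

A right/down-only route from 1 to 24 makes exactly 3 down-moves and 5 right-moves in some order.
With no other constraints that would be C(8,3) = 56 routes.
Split at 11 and multiply the segment counts (each segment already excludes blocked cells): 1→11: 3; 11→24: 3; product = 9.
That gives 9 routes.

9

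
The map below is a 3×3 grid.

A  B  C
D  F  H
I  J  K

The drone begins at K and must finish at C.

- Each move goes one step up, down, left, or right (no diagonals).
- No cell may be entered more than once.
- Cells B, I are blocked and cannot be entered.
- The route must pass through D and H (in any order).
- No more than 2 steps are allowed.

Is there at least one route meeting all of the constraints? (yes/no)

no

Even ignoring the no-revisit rule, getting from K to C, taking the cheapest ordering K → H → D → C needs at least 1 + 2 + 3 = 6 moves (Manhattan distance per leg), which exceeds the 2-move limit.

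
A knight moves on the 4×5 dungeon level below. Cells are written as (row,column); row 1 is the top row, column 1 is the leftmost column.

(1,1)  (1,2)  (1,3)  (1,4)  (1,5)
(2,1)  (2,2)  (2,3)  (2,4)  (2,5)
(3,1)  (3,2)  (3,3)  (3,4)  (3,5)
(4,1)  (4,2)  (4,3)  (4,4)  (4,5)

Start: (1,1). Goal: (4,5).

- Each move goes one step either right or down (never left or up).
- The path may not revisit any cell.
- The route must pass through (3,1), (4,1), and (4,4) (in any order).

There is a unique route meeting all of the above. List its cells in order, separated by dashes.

(1,1) - (2,1) - (3,1) - (4,1) - (4,2) - (4,3) - (4,4) - (4,5)

Moves only go right or down, so the column and row indices never decrease.
Route from (1,1): down 3 to (4,1), right 4 to (4,5) — 7 moves in all.
Check: all required cells visited.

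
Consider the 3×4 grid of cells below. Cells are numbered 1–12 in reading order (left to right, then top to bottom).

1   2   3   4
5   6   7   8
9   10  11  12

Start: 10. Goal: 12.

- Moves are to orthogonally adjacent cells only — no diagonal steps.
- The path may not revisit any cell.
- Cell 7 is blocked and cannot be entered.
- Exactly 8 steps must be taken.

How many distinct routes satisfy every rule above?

Need simple routes of exactly 8 moves from 10 to 12 (Manhattan distance 2, so 3 moves are spent on a detour and 3 undoing it).
Enumerating: 10 6 5 1 2 3 4 8 12 | 10 9 5 1 2 3 4 8 12 | 10 9 5 6 2 3 4 8 12.
That gives 3 routes.

3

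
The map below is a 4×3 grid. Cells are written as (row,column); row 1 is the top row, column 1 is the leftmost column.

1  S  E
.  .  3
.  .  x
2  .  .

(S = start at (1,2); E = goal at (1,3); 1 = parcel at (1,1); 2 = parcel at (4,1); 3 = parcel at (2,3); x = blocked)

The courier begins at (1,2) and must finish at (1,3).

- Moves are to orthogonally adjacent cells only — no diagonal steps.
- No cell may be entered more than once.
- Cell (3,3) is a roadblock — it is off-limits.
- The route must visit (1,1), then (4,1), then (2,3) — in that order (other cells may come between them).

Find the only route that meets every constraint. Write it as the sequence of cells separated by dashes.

The waypoints must appear in the order (1,1), (4,1), (2,3), with no cell reused.
Route from (1,2): left 1 to (1,1), down 3 to (4,1), right 1 to (4,2), up 2 to (2,2), right 1 to (2,3), up 1 to (1,3) — 9 moves in all.
Check: order respected (1 at step 1, 2 at step 4, 3 at step 8).

(1,2) - (1,1) - (2,1) - (3,1) - (4,1) - (4,2) - (3,2) - (2,2) - (2,3) - (1,3)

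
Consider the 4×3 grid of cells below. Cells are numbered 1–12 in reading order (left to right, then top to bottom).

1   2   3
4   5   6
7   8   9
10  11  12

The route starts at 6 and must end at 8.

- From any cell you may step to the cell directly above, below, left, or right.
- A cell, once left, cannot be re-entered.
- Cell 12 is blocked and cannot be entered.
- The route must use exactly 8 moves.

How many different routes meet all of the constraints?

Need simple routes of exactly 8 moves from 6 to 8 (Manhattan distance 2, so 3 moves are spent on a detour and 3 undoing it).
Enumerating: 6 3 2 5 4 7 10 11 8 | 6 3 2 1 4 7 10 11 8 | 6 5 2 1 4 7 10 11 8.
That gives 3 routes.

3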